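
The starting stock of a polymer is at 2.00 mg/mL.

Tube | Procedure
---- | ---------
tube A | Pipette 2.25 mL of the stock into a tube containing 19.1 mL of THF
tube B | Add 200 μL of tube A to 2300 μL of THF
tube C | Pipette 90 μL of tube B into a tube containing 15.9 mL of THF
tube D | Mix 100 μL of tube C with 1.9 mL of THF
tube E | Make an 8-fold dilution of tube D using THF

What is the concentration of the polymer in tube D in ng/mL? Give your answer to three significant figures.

4.75 ng/mL

Step 1: 2.25 mL + 19.1 mL = 21.35 mL total → factor 21.35/2.25 = 9.4889
Step 2: 200 μL + 2300 μL = 2500 μL total → factor 2500/200 = 12.5
Step 3: 90 μL + 15.9 mL = 15990 μL total → factor 15990/90 = 177.67
Step 4: 100 μL + 1.9 mL = 2000 μL total → factor 2000/100 = 20
Dilution factor through tube D = 9.4889 × 12.5 × 177.67 × 20 = 4.2146 × 10^5
[tube D] = 2.00 mg/mL / 4.2146 × 10^5 = 4.745 × 10^-6 mg/mL = 4.75 ng/mL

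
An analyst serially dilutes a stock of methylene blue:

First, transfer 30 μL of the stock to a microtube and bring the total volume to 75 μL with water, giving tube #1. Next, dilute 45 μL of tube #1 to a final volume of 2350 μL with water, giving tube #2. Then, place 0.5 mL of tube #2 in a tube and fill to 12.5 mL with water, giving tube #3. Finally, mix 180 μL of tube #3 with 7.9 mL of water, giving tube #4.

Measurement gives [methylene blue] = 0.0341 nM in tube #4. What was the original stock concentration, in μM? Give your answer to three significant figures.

Step 1: 30 μL brought to 75 μL → factor 75/30 = 2.5
Step 2: 45 μL brought to 2350 μL → factor 2350/45 = 52.222
Step 3: 0.5 mL brought to 12.5 mL → factor 12.5/0.5 = 25
Step 4: 180 μL + 7.9 mL = 8080 μL total → factor 8080/180 = 44.889
Overall dilution factor = 2.5 × 52.222 × 25 × 44.889 = 1.4651 × 10^5
Stock = 0.0341 nM × 1.4651 × 10^5 = 4996 nM = 5.00 μM

5.00 μM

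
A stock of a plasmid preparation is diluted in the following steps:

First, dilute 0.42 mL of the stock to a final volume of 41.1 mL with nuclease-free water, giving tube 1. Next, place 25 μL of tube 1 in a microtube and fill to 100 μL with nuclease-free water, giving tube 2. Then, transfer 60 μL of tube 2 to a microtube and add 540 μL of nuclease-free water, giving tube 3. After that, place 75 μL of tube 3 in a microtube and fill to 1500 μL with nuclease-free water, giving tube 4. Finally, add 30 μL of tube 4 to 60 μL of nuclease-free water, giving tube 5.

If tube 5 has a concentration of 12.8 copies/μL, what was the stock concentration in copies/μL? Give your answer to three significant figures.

Step 1: 0.42 mL brought to 41.1 mL → factor 41.1/0.42 = 97.857
Step 2: 25 μL brought to 100 μL → factor 100/25 = 4
Step 3: 60 μL + 540 μL = 600 μL total → factor 600/60 = 10
Step 4: 75 μL brought to 1500 μL → factor 1500/75 = 20
Step 5: 30 μL + 60 μL = 90 μL total → factor 90/30 = 3
Overall dilution factor = 97.857 × 4 × 10 × 20 × 3 = 2.3486 × 10^5
Stock = 12.8 copies/μL × 2.3486 × 10^5 = 3.01 × 10^6 copies/μL

3.01 × 10^6 copies/μL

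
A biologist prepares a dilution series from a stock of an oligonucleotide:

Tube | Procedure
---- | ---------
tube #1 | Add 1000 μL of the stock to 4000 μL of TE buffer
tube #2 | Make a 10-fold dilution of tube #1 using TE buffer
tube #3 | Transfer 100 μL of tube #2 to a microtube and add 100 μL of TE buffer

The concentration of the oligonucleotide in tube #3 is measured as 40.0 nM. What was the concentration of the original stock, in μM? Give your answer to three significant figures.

Step 1: 1000 μL + 4000 μL = 5000 μL total → factor 5000/1000 = 5
Step 2: 10-fold → factor 10
Step 3: 100 μL + 100 μL = 200 μL total → factor 200/100 = 2
Overall dilution factor = 5 × 10 × 2 = 100
Stock = 40.0 nM × 100 = 4000 nM = 4.00 μM

4.00 μM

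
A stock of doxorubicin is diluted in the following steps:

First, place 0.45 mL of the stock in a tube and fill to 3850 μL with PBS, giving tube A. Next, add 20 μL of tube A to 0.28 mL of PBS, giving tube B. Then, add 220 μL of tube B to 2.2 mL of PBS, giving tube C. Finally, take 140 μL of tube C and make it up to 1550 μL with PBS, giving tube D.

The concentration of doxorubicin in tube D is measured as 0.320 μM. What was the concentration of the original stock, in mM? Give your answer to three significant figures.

Step 1: 0.45 mL brought to 3850 μL → factor 3.85/0.45 = 8.5556
Step 2: 20 μL + 0.28 mL = 300 μL total → factor 300/20 = 15
Step 3: 220 μL + 2.2 mL = 2420 μL total → factor 2420/220 = 11
Step 4: 140 μL brought to 1550 μL → factor 1550/140 = 11.071
Overall dilution factor = 8.5556 × 15 × 11 × 11.071 = 15629
Stock = 0.320 μM × 15629 = 5001 μM = 5.00 mM

5.00 mM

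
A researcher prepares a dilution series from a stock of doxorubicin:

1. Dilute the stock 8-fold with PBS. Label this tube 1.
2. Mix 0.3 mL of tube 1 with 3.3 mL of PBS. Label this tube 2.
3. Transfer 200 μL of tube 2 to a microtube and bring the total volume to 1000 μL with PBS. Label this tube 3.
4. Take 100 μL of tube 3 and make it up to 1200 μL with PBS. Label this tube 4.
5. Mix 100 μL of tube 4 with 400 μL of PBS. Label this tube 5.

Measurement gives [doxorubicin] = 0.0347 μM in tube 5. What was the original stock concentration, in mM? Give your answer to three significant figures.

Step 1: 8-fold → factor 8
Step 2: 0.3 mL + 3.3 mL = 3.6 mL total → factor 3.6/0.3 = 12
Step 3: 200 μL brought to 1000 μL → factor 1000/200 = 5
Step 4: 100 μL brought to 1200 μL → factor 1200/100 = 12
Step 5: 100 μL + 400 μL = 500 μL total → factor 500/100 = 5
Overall dilution factor = 8 × 12 × 5 × 12 × 5 = 28800
Stock = 0.0347 μM × 28800 = 999.4 μM = 0.999 mM

0.999 mM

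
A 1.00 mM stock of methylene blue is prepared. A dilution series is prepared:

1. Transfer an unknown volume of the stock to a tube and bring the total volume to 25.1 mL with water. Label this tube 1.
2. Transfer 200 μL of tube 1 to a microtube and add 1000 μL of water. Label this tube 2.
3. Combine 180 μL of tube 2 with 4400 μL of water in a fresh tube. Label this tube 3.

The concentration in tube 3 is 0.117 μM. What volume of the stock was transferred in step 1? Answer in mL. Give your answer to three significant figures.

Step 1: v brought to 25.1 mL → factor = 25.1 mL/v
Step 2: 200 μL + 1000 μL = 1200 μL total → factor 1200/200 = 6
Step 3: 180 μL + 4400 μL = 4580 μL total → factor 4580/180 = 25.444
Product of known-step factors = 152.67
Overall factor = 1.00 mM / (0.117 μM) = 8547
Step-1 factor = 8547 / 152.67 = 55.985
v = 25.1 mL / 55.985 = 0.448 mL

0.448 mL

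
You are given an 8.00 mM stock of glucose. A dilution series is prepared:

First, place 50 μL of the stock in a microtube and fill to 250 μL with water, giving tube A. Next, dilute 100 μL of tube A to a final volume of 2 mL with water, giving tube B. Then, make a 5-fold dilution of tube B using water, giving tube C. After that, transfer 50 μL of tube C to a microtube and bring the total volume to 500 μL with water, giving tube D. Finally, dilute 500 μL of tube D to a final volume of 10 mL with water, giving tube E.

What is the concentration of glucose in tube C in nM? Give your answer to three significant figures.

Step 1: 50 μL brought to 250 μL → factor 250/50 = 5
Step 2: 100 μL brought to 2 mL → factor 2000/100 = 20
Step 3: 5-fold → factor 5
Dilution factor through tube C = 5 × 20 × 5 = 500
[tube C] = 8.00 mM / 500 = 0.01600 mM = 1.60 × 10^4 nM

1.60 × 10^4 nM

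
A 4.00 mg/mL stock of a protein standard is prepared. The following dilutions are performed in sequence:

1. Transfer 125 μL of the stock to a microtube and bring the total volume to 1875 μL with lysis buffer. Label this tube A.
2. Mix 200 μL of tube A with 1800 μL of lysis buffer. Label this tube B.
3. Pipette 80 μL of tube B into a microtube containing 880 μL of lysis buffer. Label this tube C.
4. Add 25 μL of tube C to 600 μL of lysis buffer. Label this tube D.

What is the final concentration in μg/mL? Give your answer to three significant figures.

0.0889 μg/mL

Step 1: 125 μL brought to 1875 μL → factor 1875/125 = 15
Step 2: 200 μL + 1800 μL = 2000 μL total → factor 2000/200 = 10
Step 3: 80 μL + 880 μL = 960 μL total → factor 960/80 = 12
Step 4: 25 μL + 600 μL = 625 μL total → factor 625/25 = 25
Overall dilution factor = 15 × 10 × 12 × 25 = 45000
Final = 4.00 mg/mL / 45000 = 8.889 × 10^-5 mg/mL = 0.0889 μg/mL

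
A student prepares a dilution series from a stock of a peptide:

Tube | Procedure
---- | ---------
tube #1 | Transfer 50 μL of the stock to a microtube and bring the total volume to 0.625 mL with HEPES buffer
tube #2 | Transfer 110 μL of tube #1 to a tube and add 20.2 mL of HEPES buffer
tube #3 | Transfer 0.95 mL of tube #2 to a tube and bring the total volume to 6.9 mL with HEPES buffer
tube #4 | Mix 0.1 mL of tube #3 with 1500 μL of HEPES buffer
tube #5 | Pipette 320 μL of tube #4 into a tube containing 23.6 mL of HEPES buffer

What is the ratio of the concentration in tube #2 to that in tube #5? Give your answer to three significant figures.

8.69 × 10^3

Step 1: 50 μL brought to 0.625 mL → factor 625/50 = 12.5
Step 2: 110 μL + 20.2 mL = 20310 μL total → factor 20310/110 = 184.64
Step 3: 0.95 mL brought to 6.9 mL → factor 6.9/0.95 = 7.2632
Step 4: 0.1 mL + 1500 μL = 1.6 mL total → factor 1.6/0.1 = 16
Step 5: 320 μL + 23.6 mL = 23920 μL total → factor 23920/320 = 74.75
Dilution factor to tube #2 = 2308; to tube #5 = 2.0049 × 10^7
[tube #2]/[tube #5] = (factor to tube #5)/(factor to tube #2) = 2.0049 × 10^7/2308 = 8.69 × 10^3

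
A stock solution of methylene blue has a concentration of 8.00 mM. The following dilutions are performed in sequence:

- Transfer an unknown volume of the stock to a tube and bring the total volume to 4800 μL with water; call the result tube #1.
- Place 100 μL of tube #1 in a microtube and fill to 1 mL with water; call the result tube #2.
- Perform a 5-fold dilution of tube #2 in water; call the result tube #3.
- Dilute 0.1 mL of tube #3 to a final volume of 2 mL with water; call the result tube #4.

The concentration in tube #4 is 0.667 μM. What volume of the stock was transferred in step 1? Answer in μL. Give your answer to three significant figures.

400 μL

Step 1: v brought to 4800 μL → factor = 4800 μL/v
Step 2: 100 μL brought to 1 mL → factor 1000/100 = 10
Step 3: 5-fold → factor 5
Step 4: 0.1 mL brought to 2 mL → factor 2/0.1 = 20
Product of known-step factors = 1000
Overall factor = 8.00 mM / (0.667 μM) = 11994
Step-1 factor = 11994 / 1000 = 11.994
v = 4800 μL / 11.994 = 400 μL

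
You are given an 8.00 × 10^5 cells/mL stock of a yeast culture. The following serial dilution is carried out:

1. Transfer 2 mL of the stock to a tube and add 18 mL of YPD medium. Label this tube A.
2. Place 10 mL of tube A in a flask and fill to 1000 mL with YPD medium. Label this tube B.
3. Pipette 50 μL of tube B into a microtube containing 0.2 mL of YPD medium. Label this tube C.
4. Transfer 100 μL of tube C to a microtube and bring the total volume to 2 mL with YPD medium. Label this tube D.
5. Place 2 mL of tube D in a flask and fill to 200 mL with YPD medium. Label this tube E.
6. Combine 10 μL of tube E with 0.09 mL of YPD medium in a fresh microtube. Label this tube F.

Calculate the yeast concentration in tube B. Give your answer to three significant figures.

800 cells/mL

Step 1: 2 mL + 18 mL = 20 mL total → factor 20/2 = 10
Step 2: 10 mL brought to 1000 mL → factor 1000/10 = 100
Dilution factor through tube B = 10 × 100 = 1000
[tube B] = 8.00 × 10^5 cells/mL / 1000 = 800 cells/mL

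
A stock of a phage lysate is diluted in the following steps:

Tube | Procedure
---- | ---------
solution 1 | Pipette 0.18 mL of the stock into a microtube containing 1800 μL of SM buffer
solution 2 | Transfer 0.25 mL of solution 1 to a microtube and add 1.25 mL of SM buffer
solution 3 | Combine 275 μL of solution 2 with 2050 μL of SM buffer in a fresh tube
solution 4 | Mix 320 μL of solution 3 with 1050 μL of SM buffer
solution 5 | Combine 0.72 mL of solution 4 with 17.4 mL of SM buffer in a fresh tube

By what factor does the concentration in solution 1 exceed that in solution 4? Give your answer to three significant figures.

Step 1: 0.18 mL + 1800 μL = 1.98 mL total → factor 1.98/0.18 = 11
Step 2: 0.25 mL + 1.25 mL = 1.5 mL total → factor 1.5/0.25 = 6
Step 3: 275 μL + 2050 μL = 2325 μL total → factor 2325/275 = 8.4545
Step 4: 320 μL + 1050 μL = 1370 μL total → factor 1370/320 = 4.2812
Dilution factor to solution 1 = 11; to solution 4 = 2388.9
[solution 1]/[solution 4] = (factor to solution 4)/(factor to solution 1) = 2388.9/11 = 217

217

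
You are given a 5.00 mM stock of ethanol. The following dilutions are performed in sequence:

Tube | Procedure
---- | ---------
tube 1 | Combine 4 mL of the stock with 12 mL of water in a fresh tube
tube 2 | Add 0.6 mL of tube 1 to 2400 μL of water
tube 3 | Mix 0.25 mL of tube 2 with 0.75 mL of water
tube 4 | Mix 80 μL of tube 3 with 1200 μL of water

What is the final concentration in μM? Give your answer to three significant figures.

Step 1: 4 mL + 12 mL = 16 mL total → factor 16/4 = 4
Step 2: 0.6 mL + 2400 μL = 3 mL total → factor 3/0.6 = 5
Step 3: 0.25 mL + 0.75 mL = 1 mL total → factor 1/0.25 = 4
Step 4: 80 μL + 1200 μL = 1280 μL total → factor 1280/80 = 16
Overall dilution factor = 4 × 5 × 4 × 16 = 1280
Final = 5.00 mM / 1280 = 0.003906 mM = 3.91 μM

3.91 μM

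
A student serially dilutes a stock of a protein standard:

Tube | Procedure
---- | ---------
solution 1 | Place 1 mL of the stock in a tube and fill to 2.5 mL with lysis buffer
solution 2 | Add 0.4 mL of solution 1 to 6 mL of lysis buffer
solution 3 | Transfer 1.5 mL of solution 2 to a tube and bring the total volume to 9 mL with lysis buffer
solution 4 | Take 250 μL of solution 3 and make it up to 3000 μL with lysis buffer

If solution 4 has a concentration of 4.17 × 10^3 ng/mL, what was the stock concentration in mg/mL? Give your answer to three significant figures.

12.0 mg/mL

Step 1: 1 mL brought to 2.5 mL → factor 2.5/1 = 2.5
Step 2: 0.4 mL + 6 mL = 6.4 mL total → factor 6.4/0.4 = 16
Step 3: 1.5 mL brought to 9 mL → factor 9/1.5 = 6
Step 4: 250 μL brought to 3000 μL → factor 3000/250 = 12
Overall dilution factor = 2.5 × 16 × 6 × 12 = 2880
Stock = 4.17 × 10^3 ng/mL × 2880 = 1.201 × 10^7 ng/mL = 12.0 mg/mL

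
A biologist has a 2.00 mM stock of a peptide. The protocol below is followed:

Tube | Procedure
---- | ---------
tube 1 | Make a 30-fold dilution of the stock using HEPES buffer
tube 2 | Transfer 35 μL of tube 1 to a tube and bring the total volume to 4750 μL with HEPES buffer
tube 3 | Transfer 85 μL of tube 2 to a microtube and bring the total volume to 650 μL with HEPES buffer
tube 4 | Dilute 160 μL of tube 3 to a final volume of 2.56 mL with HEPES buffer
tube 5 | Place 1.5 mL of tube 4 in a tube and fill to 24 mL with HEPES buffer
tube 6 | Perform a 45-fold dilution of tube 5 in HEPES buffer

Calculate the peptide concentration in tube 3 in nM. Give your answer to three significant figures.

64.2 nM

Step 1: 30-fold → factor 30
Step 2: 35 μL brought to 4750 μL → factor 4750/35 = 135.71
Step 3: 85 μL brought to 650 μL → factor 650/85 = 7.6471
Dilution factor through tube 3 = 30 × 135.71 × 7.6471 = 31134
[tube 3] = 2.00 mM / 31134 = 6.424 × 10^-5 mM = 64.2 nM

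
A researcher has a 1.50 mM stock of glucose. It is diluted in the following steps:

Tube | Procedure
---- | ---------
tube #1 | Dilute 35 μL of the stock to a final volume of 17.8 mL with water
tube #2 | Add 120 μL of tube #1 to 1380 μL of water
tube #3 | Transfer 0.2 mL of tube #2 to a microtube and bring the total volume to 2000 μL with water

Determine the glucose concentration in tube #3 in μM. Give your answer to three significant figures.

Step 1: 35 μL brought to 17.8 mL → factor 17800/35 = 508.57
Step 2: 120 μL + 1380 μL = 1500 μL total → factor 1500/120 = 12.5
Step 3: 0.2 mL brought to 2000 μL → factor 2/0.2 = 10
Overall dilution factor = 508.57 × 12.5 × 10 = 63571
Final = 1.50 mM / 63571 = 2.360 × 10^-5 mM = 0.0236 μM

0.0236 μM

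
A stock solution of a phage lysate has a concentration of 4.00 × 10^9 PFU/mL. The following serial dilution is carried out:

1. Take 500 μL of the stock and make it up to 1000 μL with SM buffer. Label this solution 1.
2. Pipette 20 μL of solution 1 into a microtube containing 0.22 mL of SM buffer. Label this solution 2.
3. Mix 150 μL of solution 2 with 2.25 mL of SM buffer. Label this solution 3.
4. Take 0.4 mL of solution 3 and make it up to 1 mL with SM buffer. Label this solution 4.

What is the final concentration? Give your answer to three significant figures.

Step 1: 500 μL brought to 1000 μL → factor 1000/500 = 2
Step 2: 20 μL + 0.22 mL = 240 μL total → factor 240/20 = 12
Step 3: 150 μL + 2.25 mL = 2400 μL total → factor 2400/150 = 16
Step 4: 0.4 mL brought to 1 mL → factor 1/0.4 = 2.5
Overall dilution factor = 2 × 12 × 16 × 2.5 = 960
Final = 4.00 × 10^9 PFU/mL / 960 = 4.17 × 10^6 PFU/mL

4.17 × 10^6 PFU/mL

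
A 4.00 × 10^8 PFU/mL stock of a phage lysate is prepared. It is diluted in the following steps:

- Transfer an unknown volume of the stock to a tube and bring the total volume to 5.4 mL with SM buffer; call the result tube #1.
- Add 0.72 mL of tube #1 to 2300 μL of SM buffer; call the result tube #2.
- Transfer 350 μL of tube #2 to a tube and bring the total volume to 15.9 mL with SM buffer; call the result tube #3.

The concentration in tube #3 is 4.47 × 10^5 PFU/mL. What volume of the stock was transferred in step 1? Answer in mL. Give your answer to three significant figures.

Step 1: v brought to 5.4 mL → factor = 5.4 mL/v
Step 2: 0.72 mL + 2300 μL = 3.02 mL total → factor 3.02/0.72 = 4.1944
Step 3: 350 μL brought to 15.9 mL → factor 15900/350 = 45.429
Product of known-step factors = 190.55
Overall factor = 4.00 × 10^8 PFU/mL / (4.47 × 10^5 PFU/mL) = 894.85
Step-1 factor = 894.85 / 190.55 = 4.6962
v = 5.4 mL / 4.6962 = 1.15 mL

1.15 mL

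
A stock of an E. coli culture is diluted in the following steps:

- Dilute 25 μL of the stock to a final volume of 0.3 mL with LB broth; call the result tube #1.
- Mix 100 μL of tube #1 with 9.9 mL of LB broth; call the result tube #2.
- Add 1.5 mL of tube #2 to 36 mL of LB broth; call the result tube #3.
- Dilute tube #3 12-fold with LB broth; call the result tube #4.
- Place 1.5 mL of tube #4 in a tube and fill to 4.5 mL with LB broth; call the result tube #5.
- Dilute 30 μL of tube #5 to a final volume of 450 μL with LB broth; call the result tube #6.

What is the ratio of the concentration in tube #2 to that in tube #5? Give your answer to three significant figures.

900

Step 1: 25 μL brought to 0.3 mL → factor 300/25 = 12
Step 2: 100 μL + 9.9 mL = 10000 μL total → factor 10000/100 = 100
Step 3: 1.5 mL + 36 mL = 37.5 mL total → factor 37.5/1.5 = 25
Step 4: 12-fold → factor 12
Step 5: 1.5 mL brought to 4.5 mL → factor 4.5/1.5 = 3
Dilution factor to tube #2 = 1200; to tube #5 = 1.08 × 10^6
[tube #2]/[tube #5] = (factor to tube #5)/(factor to tube #2) = 1.08 × 10^6/1200 = 900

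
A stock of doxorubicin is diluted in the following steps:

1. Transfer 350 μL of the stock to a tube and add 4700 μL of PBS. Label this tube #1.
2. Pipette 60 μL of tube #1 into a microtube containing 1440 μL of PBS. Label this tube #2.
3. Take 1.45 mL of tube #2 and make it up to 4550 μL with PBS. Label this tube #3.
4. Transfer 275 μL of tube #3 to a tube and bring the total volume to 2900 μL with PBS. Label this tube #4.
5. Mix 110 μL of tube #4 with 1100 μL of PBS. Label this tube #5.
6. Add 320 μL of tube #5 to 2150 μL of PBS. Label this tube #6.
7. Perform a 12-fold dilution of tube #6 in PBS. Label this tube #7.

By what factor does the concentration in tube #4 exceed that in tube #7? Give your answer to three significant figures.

Step 1: 350 μL + 4700 μL = 5050 μL total → factor 5050/350 = 14.429
Step 2: 60 μL + 1440 μL = 1500 μL total → factor 1500/60 = 25
Step 3: 1.45 mL brought to 4550 μL → factor 4.55/1.45 = 3.1379
Step 4: 275 μL brought to 2900 μL → factor 2900/275 = 10.545
Step 5: 110 μL + 1100 μL = 1210 μL total → factor 1210/110 = 11
Step 6: 320 μL + 2150 μL = 2470 μL total → factor 2470/320 = 7.7188
Step 7: 12-fold → factor 12
Dilution factor to tube #4 = 11936; to tube #7 = 1.2162 × 10^7
[tube #4]/[tube #7] = (factor to tube #7)/(factor to tube #4) = 1.2162 × 10^7/11936 = 1.02 × 10^3

1.02 × 10^3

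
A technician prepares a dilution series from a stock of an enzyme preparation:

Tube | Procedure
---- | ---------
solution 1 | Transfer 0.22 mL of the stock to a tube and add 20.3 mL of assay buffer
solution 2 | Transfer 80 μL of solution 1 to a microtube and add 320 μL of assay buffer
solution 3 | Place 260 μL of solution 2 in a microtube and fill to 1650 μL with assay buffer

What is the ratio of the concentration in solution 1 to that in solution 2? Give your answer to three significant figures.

5.00

Step 1: 0.22 mL + 20.3 mL = 20.52 mL total → factor 20.52/0.22 = 93.273
Step 2: 80 μL + 320 μL = 400 μL total → factor 400/80 = 5
Dilution factor to solution 1 = 93.273; to solution 2 = 466.36
[solution 1]/[solution 2] = (factor to solution 2)/(factor to solution 1) = 466.36/93.273 = 5.00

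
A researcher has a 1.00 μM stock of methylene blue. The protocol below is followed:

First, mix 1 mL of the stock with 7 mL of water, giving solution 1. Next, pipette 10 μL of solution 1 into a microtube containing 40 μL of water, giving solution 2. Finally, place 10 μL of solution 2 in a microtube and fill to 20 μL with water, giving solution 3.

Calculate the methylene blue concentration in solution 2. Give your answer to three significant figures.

Step 1: 1 mL + 7 mL = 8 mL total → factor 8/1 = 8
Step 2: 10 μL + 40 μL = 50 μL total → factor 50/10 = 5
Dilution factor through solution 2 = 8 × 5 = 40
[solution 2] = 1.00 μM / 40 = 0.0250 μM

0.0250 μM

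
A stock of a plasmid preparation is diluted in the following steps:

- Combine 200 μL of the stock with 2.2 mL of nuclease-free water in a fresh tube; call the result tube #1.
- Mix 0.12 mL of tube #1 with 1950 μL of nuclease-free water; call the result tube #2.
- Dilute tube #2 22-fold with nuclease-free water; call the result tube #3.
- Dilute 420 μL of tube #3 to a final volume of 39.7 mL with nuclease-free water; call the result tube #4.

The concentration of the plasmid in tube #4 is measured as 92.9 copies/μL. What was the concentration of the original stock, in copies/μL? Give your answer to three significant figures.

Step 1: 200 μL + 2.2 mL = 2400 μL total → factor 2400/200 = 12
Step 2: 0.12 mL + 1950 μL = 2.07 mL total → factor 2.07/0.12 = 17.25
Step 3: 22-fold → factor 22
Step 4: 420 μL brought to 39.7 mL → factor 39700/420 = 94.524
Overall dilution factor = 12 × 17.25 × 22 × 94.524 = 4.3046 × 10^5
Stock = 92.9 copies/μL × 4.3046 × 10^5 = 4.00 × 10^7 copies/μL

4.00 × 10^7 copies/μL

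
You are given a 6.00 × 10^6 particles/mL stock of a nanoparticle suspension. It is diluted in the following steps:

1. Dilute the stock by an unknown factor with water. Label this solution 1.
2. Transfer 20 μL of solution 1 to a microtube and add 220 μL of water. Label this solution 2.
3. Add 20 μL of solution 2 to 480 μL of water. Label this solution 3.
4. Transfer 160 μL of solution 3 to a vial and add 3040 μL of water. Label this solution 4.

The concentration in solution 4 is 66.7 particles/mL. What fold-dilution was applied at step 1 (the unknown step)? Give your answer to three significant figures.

15.0-fold

Step 1: unknown factor x
Step 2: 20 μL + 220 μL = 240 μL total → factor 240/20 = 12
Step 3: 20 μL + 480 μL = 500 μL total → factor 500/20 = 25
Step 4: 160 μL + 3040 μL = 3200 μL total → factor 3200/160 = 20
Product of known-step factors = 6000
Overall factor = 6.00 × 10^6 particles/mL / (66.7 particles/mL) = 89955
x = 89955 / 6000 = 15.0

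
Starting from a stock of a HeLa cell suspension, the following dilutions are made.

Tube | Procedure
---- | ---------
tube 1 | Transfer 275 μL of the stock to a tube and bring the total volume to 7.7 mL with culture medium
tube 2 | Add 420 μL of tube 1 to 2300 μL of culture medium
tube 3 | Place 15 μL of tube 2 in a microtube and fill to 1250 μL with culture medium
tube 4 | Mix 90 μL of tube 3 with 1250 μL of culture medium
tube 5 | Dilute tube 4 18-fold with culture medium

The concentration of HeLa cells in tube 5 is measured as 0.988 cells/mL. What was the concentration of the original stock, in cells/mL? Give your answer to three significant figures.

Step 1: 275 μL brought to 7.7 mL → factor 7700/275 = 28
Step 2: 420 μL + 2300 μL = 2720 μL total → factor 2720/420 = 6.4762
Step 3: 15 μL brought to 1250 μL → factor 1250/15 = 83.333
Step 4: 90 μL + 1250 μL = 1340 μL total → factor 1340/90 = 14.889
Step 5: 18-fold → factor 18
Overall dilution factor = 28 × 6.4762 × 83.333 × 14.889 × 18 = 4.0498 × 10^6
Stock = 0.988 cells/mL × 4.0498 × 10^6 = 4.00 × 10^6 cells/mL

4.00 × 10^6 cells/mL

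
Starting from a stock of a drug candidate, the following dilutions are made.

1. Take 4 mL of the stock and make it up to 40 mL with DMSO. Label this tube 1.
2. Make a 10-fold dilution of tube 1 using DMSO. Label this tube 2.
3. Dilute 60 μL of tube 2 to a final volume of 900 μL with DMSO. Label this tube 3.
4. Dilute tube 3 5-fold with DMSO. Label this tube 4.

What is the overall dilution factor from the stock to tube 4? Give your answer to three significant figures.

Step 1: 4 mL brought to 40 mL → factor 40/4 = 10
Step 2: 10-fold → factor 10
Step 3: 60 μL brought to 900 μL → factor 900/60 = 15
Step 4: 5-fold → factor 5
Overall dilution factor = 10 × 10 × 15 × 5 = 7500

7.50 × 10^3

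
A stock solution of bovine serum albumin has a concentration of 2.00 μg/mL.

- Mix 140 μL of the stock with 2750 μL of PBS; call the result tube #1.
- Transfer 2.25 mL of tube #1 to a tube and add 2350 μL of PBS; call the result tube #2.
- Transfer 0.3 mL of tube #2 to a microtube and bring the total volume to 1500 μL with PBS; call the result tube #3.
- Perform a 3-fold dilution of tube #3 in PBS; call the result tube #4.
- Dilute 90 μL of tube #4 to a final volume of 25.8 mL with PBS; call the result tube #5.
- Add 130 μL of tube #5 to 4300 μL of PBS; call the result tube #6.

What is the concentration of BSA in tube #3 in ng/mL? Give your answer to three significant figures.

9.48 ng/mL

Step 1: 140 μL + 2750 μL = 2890 μL total → factor 2890/140 = 20.643
Step 2: 2.25 mL + 2350 μL = 4.6 mL total → factor 4.6/2.25 = 2.0444
Step 3: 0.3 mL brought to 1500 μL → factor 1.5/0.3 = 5
Dilution factor through tube #3 = 20.643 × 2.0444 × 5 = 211.02
[tube #3] = 2.00 μg/mL / 211.02 = 0.009478 μg/mL = 9.48 ng/mL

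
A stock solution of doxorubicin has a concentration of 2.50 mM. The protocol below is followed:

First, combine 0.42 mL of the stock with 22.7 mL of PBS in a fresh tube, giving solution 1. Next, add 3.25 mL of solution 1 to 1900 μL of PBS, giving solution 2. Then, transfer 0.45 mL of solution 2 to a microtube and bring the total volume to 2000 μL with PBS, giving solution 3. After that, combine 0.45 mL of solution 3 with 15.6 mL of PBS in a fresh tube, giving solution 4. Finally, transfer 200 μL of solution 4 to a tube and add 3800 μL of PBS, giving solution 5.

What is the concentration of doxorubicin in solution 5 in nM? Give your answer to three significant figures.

Step 1: 0.42 mL + 22.7 mL = 23.12 mL total → factor 23.12/0.42 = 55.048
Step 2: 3.25 mL + 1900 μL = 5.15 mL total → factor 5.15/3.25 = 1.5846
Step 3: 0.45 mL brought to 2000 μL → factor 2/0.45 = 4.4444
Step 4: 0.45 mL + 15.6 mL = 16.05 mL total → factor 16.05/0.45 = 35.667
Step 5: 200 μL + 3800 μL = 4000 μL total → factor 4000/200 = 20
Dilution factor through solution 5 = 55.048 × 1.5846 × 4.4444 × 35.667 × 20 = 2.7655 × 10^5
[solution 5] = 2.50 mM / 2.7655 × 10^5 = 9.040 × 10^-6 mM = 9.04 nM

9.04 nM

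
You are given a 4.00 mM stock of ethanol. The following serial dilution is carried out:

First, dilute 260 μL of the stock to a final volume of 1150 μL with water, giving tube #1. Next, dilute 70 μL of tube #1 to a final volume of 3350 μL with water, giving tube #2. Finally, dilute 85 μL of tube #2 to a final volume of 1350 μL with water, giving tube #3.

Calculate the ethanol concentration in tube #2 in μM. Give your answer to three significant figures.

18.9 μM

Step 1: 260 μL brought to 1150 μL → factor 1150/260 = 4.4231
Step 2: 70 μL brought to 3350 μL → factor 3350/70 = 47.857
Dilution factor through tube #2 = 4.4231 × 47.857 = 211.68
[tube #2] = 4.00 mM / 211.68 = 0.01890 mM = 18.9 μM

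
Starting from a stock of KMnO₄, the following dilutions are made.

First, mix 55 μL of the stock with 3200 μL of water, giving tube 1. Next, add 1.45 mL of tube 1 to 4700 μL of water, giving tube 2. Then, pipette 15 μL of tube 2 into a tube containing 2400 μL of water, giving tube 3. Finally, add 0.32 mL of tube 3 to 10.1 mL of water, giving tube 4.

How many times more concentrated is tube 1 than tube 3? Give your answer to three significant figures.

Step 1: 55 μL + 3200 μL = 3255 μL total → factor 3255/55 = 59.182
Step 2: 1.45 mL + 4700 μL = 6.15 mL total → factor 6.15/1.45 = 4.2414
Step 3: 15 μL + 2400 μL = 2415 μL total → factor 2415/15 = 161
Dilution factor to tube 1 = 59.182; to tube 3 = 40413
[tube 1]/[tube 3] = (factor to tube 3)/(factor to tube 1) = 40413/59.182 = 683

683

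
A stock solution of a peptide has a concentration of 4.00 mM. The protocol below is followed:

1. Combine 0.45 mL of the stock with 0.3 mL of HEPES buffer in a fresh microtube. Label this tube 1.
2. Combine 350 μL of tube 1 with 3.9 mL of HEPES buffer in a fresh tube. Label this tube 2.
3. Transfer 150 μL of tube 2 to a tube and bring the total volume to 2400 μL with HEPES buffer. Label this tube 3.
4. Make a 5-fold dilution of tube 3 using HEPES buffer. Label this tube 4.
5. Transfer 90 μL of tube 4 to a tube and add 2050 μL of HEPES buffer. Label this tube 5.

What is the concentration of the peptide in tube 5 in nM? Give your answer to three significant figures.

Step 1: 0.45 mL + 0.3 mL = 0.75 mL total → factor 0.75/0.45 = 1.6667
Step 2: 350 μL + 3.9 mL = 4250 μL total → factor 4250/350 = 12.143
Step 3: 150 μL brought to 2400 μL → factor 2400/150 = 16
Step 4: 5-fold → factor 5
Step 5: 90 μL + 2050 μL = 2140 μL total → factor 2140/90 = 23.778
Overall dilution factor = 1.6667 × 12.143 × 16 × 5 × 23.778 = 38497
Final = 4.00 mM / 38497 = 0.0001039 mM = 104 nM

104 nM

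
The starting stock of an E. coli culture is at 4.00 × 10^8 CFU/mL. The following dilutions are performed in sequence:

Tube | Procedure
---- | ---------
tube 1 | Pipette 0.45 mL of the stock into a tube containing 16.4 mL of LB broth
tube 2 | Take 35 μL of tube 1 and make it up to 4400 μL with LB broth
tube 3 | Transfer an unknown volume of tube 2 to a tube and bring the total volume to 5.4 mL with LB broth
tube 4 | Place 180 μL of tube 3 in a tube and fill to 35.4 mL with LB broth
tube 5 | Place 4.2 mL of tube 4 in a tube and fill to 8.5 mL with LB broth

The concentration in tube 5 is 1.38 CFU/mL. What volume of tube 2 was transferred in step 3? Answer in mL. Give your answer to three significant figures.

0.0349 mL

Step 1: 0.45 mL + 16.4 mL = 16.85 mL total → factor 16.85/0.45 = 37.444
Step 2: 35 μL brought to 4400 μL → factor 4400/35 = 125.71
Step 3: v brought to 5.4 mL → factor = 5.4 mL/v
Step 4: 180 μL brought to 35.4 mL → factor 35400/180 = 196.67
Step 5: 4.2 mL brought to 8.5 mL → factor 8.5/4.2 = 2.0238
Product of known-step factors = 1.8736 × 10^6
Overall factor = 4.00 × 10^8 CFU/mL / (1.38 CFU/mL) = 2.8986 × 10^8
Step-3 factor = 2.8986 × 10^8 / 1.8736 × 10^6 = 154.71
v = 5.4 mL / 154.71 = 0.0349 mL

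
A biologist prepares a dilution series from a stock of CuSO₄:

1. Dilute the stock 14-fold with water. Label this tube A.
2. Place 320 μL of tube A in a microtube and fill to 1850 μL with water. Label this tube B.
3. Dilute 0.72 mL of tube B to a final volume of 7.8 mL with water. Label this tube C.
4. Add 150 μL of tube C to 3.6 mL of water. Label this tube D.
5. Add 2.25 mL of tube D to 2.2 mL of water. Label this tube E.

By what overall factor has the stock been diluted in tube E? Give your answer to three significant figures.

4.34 × 10^4

Step 1: 14-fold → factor 14
Step 2: 320 μL brought to 1850 μL → factor 1850/320 = 5.7812
Step 3: 0.72 mL brought to 7.8 mL → factor 7.8/0.72 = 10.833
Step 4: 150 μL + 3.6 mL = 3750 μL total → factor 3750/150 = 25
Step 5: 2.25 mL + 2.2 mL = 4.45 mL total → factor 4.45/2.25 = 1.9778
Overall dilution factor = 14 × 5.7812 × 10.833 × 25 × 1.9778 = 43354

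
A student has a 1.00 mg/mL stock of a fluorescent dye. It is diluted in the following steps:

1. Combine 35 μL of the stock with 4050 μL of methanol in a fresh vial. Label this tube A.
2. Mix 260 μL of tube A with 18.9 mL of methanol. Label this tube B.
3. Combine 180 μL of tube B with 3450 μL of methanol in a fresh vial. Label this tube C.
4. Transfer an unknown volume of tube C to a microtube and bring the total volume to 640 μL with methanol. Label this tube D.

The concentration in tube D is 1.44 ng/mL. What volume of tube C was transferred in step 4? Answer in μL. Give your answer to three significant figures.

Step 1: 35 μL + 4050 μL = 4085 μL total → factor 4085/35 = 116.71
Step 2: 260 μL + 18.9 mL = 19160 μL total → factor 19160/260 = 73.692
Step 3: 180 μL + 3450 μL = 3630 μL total → factor 3630/180 = 20.167
Step 4: v brought to 640 μL → factor = 640 μL/v
Product of known-step factors = 1.7345 × 10^5
Overall factor = 1.00 mg/mL / (1.44 ng/mL) = 6.9444 × 10^5
Step-4 factor = 6.9444 × 10^5 / 1.7345 × 10^5 = 4.0037
v = 640 μL / 4.0037 = 160 μL

160 μL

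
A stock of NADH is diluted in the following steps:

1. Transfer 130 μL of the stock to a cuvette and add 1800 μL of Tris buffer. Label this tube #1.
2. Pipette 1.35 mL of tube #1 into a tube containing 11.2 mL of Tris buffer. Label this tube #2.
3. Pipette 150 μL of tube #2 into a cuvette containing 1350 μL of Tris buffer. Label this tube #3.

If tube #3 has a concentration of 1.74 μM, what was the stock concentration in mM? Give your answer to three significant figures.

2.40 mM

Step 1: 130 μL + 1800 μL = 1930 μL total → factor 1930/130 = 14.846
Step 2: 1.35 mL + 11.2 mL = 12.55 mL total → factor 12.55/1.35 = 9.2963
Step 3: 150 μL + 1350 μL = 1500 μL total → factor 1500/150 = 10
Overall dilution factor = 14.846 × 9.2963 × 10 = 1380.1
Stock = 1.74 μM × 1380.1 = 2401 μM = 2.40 mM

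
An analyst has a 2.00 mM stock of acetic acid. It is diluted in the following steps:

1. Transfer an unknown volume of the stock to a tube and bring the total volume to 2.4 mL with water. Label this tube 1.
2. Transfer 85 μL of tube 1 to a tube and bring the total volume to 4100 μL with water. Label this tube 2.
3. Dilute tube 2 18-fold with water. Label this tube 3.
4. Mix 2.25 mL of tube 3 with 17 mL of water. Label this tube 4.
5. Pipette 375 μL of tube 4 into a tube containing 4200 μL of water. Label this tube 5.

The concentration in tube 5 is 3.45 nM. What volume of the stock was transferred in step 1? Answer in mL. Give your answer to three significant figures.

Step 1: v brought to 2.4 mL → factor = 2.4 mL/v
Step 2: 85 μL brought to 4100 μL → factor 4100/85 = 48.235
Step 3: 18-fold → factor 18
Step 4: 2.25 mL + 17 mL = 19.25 mL total → factor 19.25/2.25 = 8.5556
Step 5: 375 μL + 4200 μL = 4575 μL total → factor 4575/375 = 12.2
Product of known-step factors = 90624
Overall factor = 2.00 mM / (3.45 nM) = 5.7971 × 10^5
Step-1 factor = 5.7971 × 10^5 / 90624 = 6.3968
v = 2.4 mL / 6.3968 = 0.375 mL

0.375 mL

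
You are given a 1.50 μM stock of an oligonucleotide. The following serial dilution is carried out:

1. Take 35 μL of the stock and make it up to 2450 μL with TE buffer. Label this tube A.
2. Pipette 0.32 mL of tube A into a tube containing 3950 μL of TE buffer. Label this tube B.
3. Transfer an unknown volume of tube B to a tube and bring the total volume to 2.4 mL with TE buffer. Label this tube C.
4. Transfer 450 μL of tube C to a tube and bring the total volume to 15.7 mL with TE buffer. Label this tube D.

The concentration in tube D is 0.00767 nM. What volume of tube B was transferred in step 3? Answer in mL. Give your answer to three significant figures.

0.400 mL

Step 1: 35 μL brought to 2450 μL → factor 2450/35 = 70
Step 2: 0.32 mL + 3950 μL = 4.27 mL total → factor 4.27/0.32 = 13.344
Step 3: v brought to 2.4 mL → factor = 2.4 mL/v
Step 4: 450 μL brought to 15.7 mL → factor 15700/450 = 34.889
Product of known-step factors = 32588
Overall factor = 1.50 μM / (0.00767 nM) = 1.9557 × 10^5
Step-3 factor = 1.9557 × 10^5 / 32588 = 6.0011
v = 2.4 mL / 6.0011 = 0.400 mL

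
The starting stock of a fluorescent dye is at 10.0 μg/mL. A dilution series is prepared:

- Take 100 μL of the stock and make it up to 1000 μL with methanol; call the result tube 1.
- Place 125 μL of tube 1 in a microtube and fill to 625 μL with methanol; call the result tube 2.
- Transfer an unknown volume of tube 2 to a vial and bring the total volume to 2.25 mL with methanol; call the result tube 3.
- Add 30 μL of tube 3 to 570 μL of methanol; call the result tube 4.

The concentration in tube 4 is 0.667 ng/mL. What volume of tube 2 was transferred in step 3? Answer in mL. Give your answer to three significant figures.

0.150 mL

Step 1: 100 μL brought to 1000 μL → factor 1000/100 = 10
Step 2: 125 μL brought to 625 μL → factor 625/125 = 5
Step 3: v brought to 2.25 mL → factor = 2.25 mL/v
Step 4: 30 μL + 570 μL = 600 μL total → factor 600/30 = 20
Product of known-step factors = 1000
Overall factor = 10.0 μg/mL / (0.667 ng/mL) = 14993
Step-3 factor = 14993 / 1000 = 14.993
v = 2.25 mL / 14.993 = 0.150 mL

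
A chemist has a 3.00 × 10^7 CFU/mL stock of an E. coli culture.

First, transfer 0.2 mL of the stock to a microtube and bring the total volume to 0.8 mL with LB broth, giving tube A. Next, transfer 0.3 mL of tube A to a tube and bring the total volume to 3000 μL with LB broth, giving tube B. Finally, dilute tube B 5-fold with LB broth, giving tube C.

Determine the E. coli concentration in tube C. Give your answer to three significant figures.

Step 1: 0.2 mL brought to 0.8 mL → factor 0.8/0.2 = 4
Step 2: 0.3 mL brought to 3000 μL → factor 3/0.3 = 10
Step 3: 5-fold → factor 5
Overall dilution factor = 4 × 10 × 5 = 200
Final = 3.00 × 10^7 CFU/mL / 200 = 1.50 × 10^5 CFU/mL

1.50 × 10^5 CFU/mL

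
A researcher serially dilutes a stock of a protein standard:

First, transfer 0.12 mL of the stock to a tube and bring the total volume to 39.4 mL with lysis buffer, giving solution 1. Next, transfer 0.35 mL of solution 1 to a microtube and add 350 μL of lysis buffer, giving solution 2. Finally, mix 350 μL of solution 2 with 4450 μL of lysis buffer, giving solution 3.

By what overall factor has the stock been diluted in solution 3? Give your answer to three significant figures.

9.01 × 10^3

Step 1: 0.12 mL brought to 39.4 mL → factor 39.4/0.12 = 328.33
Step 2: 0.35 mL + 350 μL = 0.7 mL total → factor 0.7/0.35 = 2
Step 3: 350 μL + 4450 μL = 4800 μL total → factor 4800/350 = 13.714
Overall dilution factor = 328.33 × 2 × 13.714 = 9005.7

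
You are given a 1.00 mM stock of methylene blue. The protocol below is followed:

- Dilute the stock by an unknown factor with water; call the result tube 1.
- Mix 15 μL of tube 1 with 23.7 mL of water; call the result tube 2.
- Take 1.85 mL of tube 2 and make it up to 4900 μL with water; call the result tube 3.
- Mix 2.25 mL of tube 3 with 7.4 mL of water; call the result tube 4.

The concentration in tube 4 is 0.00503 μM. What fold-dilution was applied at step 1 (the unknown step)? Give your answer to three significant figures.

11.1-fold

Step 1: unknown factor x
Step 2: 15 μL + 23.7 mL = 23715 μL total → factor 23715/15 = 1581
Step 3: 1.85 mL brought to 4900 μL → factor 4.9/1.85 = 2.6486
Step 4: 2.25 mL + 7.4 mL = 9.65 mL total → factor 9.65/2.25 = 4.2889
Product of known-step factors = 17960
Overall factor = 1.00 mM / (0.00503 μM) = 1.9881 × 10^5
x = 1.9881 × 10^5 / 17960 = 11.1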